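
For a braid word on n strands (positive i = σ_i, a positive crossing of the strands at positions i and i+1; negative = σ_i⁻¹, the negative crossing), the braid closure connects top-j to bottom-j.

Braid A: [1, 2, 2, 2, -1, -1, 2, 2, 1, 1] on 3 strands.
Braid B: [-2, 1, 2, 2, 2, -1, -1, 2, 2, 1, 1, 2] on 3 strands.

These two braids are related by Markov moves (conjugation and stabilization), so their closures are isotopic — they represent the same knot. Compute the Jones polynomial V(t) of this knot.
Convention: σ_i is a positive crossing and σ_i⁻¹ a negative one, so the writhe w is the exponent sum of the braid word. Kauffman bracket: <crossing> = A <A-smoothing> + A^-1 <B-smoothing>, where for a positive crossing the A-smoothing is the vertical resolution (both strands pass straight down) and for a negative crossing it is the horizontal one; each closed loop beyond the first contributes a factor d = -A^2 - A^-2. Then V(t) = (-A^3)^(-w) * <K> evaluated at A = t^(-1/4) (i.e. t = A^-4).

Markov-equivalent braids have isotopic closures, hence identical knot invariants. Strip the Markov moves from each word to reach a common short braid β, then compute V(t) once on β.
Braid A: s1 s2 s2 s2 s1^-1 s1^-1 s2 s2 s1 s1 on 3 strands has no conjugating prefix/suffix or stabilization to strip; take β = s1 s2 s2 s2 s1^-1 s1^-1 s2 s2 s1 s1.
Braid B: s2^-1 s1 s2 s2 s2 s1^-1 s1^-1 s2 s2 s1 s1 s2 on 3 strands reduces by inverse Markov moves (closure unchanged at each step):
  Deconjugate: the word is γ·β·γ⁻¹ with γ = s2^-1 (prefix) and γ⁻¹ = s2 (suffix); strip both.
Reduced to β = s1 s2 s2 s2 s1^-1 s1^-1 s2 s2 s1 s1 on 3 strands, 10 crossings.
Both give the same β = s1 s2 s2 s2 s1^-1 s1^-1 s2 s2 s1 s1 on 3 strands, so one state sum suffices:
Braid: s1 s2 s2 s2 s1^-1 s1^-1 s2 s2 s1 s1 on 3 strands, 10 crossings.
Writhe w = (#positive) - (#negative) = 8 - 2 = 6.
Enumerate smoothing states for the bracket polynomial. There are 2^10 = 1024 states.
Each crossing splits two ways (0=vertical, 1=horizontal). The state's weight is A^(#A-smoothings - #B-smoothings) * d^(loops - 1).
Tabulate the states by total A-exponent and number of loops L (A-exp: L × count):
  A^10: L=3 ×1
  A^8: L=2 ×7, L=4 ×3
  A^6: L=1 ×10, L=3 ×32, L=5 ×3
  A^4: L=2 ×76, L=4 ×43, L=6 ×1
  A^2: L=1 ×51, L=3 ×132, L=5 ×27
  A^0: L=2 ×135, L=4 ×109, L=6 ×8
  A^-2: L=3 ×161, L=5 ×48, L=7 ×1
  A^-4: L=4 ×109, L=6 ×11
  A^-6: L=5 ×44, L=7 ×1
  A^-8: L=6 ×10
  A^-10: L=7 ×1
Each group contributes A^e * Σ count * d^(L-1):
Powers of d = -A^2 - A^-2: d^2 = A^4 + 2 + A^-4; d^3 = -A^6 - 3*A^2 - 3*A^-2 - A^-6; d^4 = A^8 + 4*A^4 + 6 + 4*A^-4 + A^-8; d^5 = -A^10 - 5*A^6 - 10*A^2 - 10*A^-2 - 5*A^-6 - A^-10; d^6 = A^12 + 6*A^8 + 15*A^4 + 20 + 15*A^-4 + 6*A^-8 + A^-12.
  A^10 * (d^2) = A^14 + 2*A^10 + A^6
  A^8 * (7*d + 3*d^3) = -3*A^14 - 16*A^10 - 16*A^6 - 3*A^2
  A^6 * (10 + 32*d^2 + 3*d^4) = 3*A^14 + 44*A^10 + 92*A^6 + 44*A^2 + 3*A^-2
  A^4 * (76*d + 43*d^3 + d^5) = -A^14 - 48*A^10 - 215*A^6 - 215*A^2 - 48*A^-2 - A^-6
  A^2 * (51 + 132*d^2 + 27*d^4) = 27*A^10 + 240*A^6 + 477*A^2 + 240*A^-2 + 27*A^-6
  A^0 * (135*d + 109*d^3 + 8*d^5) = -8*A^10 - 149*A^6 - 542*A^2 - 542*A^-2 - 149*A^-6 - 8*A^-10
  A^-2 * (161*d^2 + 48*d^4 + d^6) = A^10 + 54*A^6 + 368*A^2 + 630*A^-2 + 368*A^-6 + 54*A^-10 + A^-14
  A^-4 * (109*d^3 + 11*d^5) = -11*A^6 - 164*A^2 - 437*A^-2 - 437*A^-6 - 164*A^-10 - 11*A^-14
  A^-6 * (44*d^4 + d^6) = A^6 + 50*A^2 + 191*A^-2 + 284*A^-6 + 191*A^-10 + 50*A^-14 + A^-18
  A^-8 * (10*d^5) = -10*A^2 - 50*A^-2 - 100*A^-6 - 100*A^-10 - 50*A^-14 - 10*A^-18
  A^-10 * (d^6) = A^2 + 6*A^-2 + 15*A^-6 + 20*A^-10 + 15*A^-14 + 6*A^-18 + A^-22
Summing the groups: <K> = 2*A^10 - 3*A^6 + 6*A^2 - 7*A^-2 + 7*A^-6 - 7*A^-10 + 5*A^-14 - 3*A^-18 + A^-22
Normalise by the writhe: (-A^3)^(-w) = (-A^3)^(-6) = A^-18, so f(A) = A^-18 * <K> = 2*A^-8 - 3*A^-12 + 6*A^-16 - 7*A^-20 + 7*A^-24 - 7*A^-28 + 5*A^-32 - 3*A^-36 + A^-40.
Substitute A = t^(-1/4), i.e. A^e → t^(-e/4): V(t) = t^10 - 3*t^9 + 5*t^8 - 7*t^7 + 7*t^6 - 7*t^5 + 6*t^4 - 3*t^3 + 2*t^2

Answer: t^10 - 3*t^9 + 5*t^8 - 7*t^7 + 7*t^6 - 7*t^5 + 6*t^4 - 3*t^3 + 2*t^2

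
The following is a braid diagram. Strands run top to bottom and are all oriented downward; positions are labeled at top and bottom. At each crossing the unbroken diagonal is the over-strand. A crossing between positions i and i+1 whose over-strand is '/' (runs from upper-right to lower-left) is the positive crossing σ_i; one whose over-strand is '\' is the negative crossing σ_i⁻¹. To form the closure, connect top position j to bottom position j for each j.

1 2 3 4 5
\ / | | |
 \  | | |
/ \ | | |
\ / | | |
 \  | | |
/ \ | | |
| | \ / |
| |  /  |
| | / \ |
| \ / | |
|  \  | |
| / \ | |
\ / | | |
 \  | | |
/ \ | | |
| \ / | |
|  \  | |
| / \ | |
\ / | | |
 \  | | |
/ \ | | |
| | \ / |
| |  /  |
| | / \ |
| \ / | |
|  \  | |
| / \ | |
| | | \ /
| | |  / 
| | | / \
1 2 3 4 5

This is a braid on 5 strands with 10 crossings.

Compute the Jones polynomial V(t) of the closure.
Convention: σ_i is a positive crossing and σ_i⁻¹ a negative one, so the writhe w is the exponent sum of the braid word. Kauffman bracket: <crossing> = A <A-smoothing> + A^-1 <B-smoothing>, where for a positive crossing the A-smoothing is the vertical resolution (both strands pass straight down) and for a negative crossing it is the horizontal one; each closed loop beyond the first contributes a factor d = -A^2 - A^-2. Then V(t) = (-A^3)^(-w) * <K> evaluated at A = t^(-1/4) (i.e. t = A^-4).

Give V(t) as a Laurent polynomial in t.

Reading the diagram top to bottom ('/'-over between positions i,i+1 = s_i, '\'-over = s_i^-1): braid word = s1^-1 s1^-1 s3 s2^-1 s1^-1 s2^-1 s1^-1 s3 s2^-1 s4.
The presented braid s1^-1 s1^-1 s3 s2^-1 s1^-1 s2^-1 s1^-1 s3 s2^-1 s4 on 5 strands reduces by inverse Markov moves (closure unchanged at each step):
  Destabilize: the word has the form β·s4 where s4 occurs only as the final letter (β ∈ B_4); drop it and the last strand → 4 strands.
Reduced to β = s1^-1 s1^-1 s3 s2^-1 s1^-1 s2^-1 s1^-1 s3 s2^-1 on 4 strands, 9 crossings.
Compute on β:
Braid: s1^-1 s1^-1 s3 s2^-1 s1^-1 s2^-1 s1^-1 s3 s2^-1 on 4 strands, 9 crossings.
Writhe w = (#positive) - (#negative) = 2 - 7 = -5.
Enumerate smoothing states for the bracket polynomial. There are 2^9 = 512 states.
Smooth each crossing (0=||, 1=⌣⌢); contribution A^(Σ sign_k(1-2s_k)) * d^(L-1).
Tabulate the states by total A-exponent and number of loops L (A-exp: L × count):
  A^9: L=3 ×1
  A^7: L=2 ×4, L=4 ×5
  A^5: L=1 ×4, L=3 ×26, L=5 ×6
  A^3: L=2 ×43, L=4 ×40, L=6 ×1
  A^1: L=1 ×23, L=3 ×92, L=5 ×11
  A^-1: L=2 ×91, L=4 ×34, L=6 ×1
  A^-3: L=1 ×32, L=3 ×48, L=5 ×4
  A^-5: L=2 ×28, L=4 ×8
  A^-7: L=3 ×9
  A^-9: L=4 ×1
Each group contributes A^e * Σ count * d^(L-1):
Powers of d = -A^2 - A^-2: d^2 = A^4 + 2 + A^-4; d^3 = -A^6 - 3*A^2 - 3*A^-2 - A^-6; d^4 = A^8 + 4*A^4 + 6 + 4*A^-4 + A^-8; d^5 = -A^10 - 5*A^6 - 10*A^2 - 10*A^-2 - 5*A^-6 - A^-10.
  A^9 * (d^2) = A^13 + 2*A^9 + A^5
  A^7 * (4*d + 5*d^3) = -5*A^13 - 19*A^9 - 19*A^5 - 5*A
  A^5 * (4 + 26*d^2 + 6*d^4) = 6*A^13 + 50*A^9 + 92*A^5 + 50*A + 6*A^-3
  A^3 * (43*d + 40*d^3 + d^5) = -A^13 - 45*A^9 - 173*A^5 - 173*A - 45*A^-3 - A^-7
  A^1 * (23 + 92*d^2 + 11*d^4) = 11*A^9 + 136*A^5 + 273*A + 136*A^-3 + 11*A^-7
  A^-1 * (91*d + 34*d^3 + d^5) = -A^9 - 39*A^5 - 203*A - 203*A^-3 - 39*A^-7 - A^-11
  A^-3 * (32 + 48*d^2 + 4*d^4) = 4*A^5 + 64*A + 152*A^-3 + 64*A^-7 + 4*A^-11
  A^-5 * (28*d + 8*d^3) = -8*A - 52*A^-3 - 52*A^-7 - 8*A^-11
  A^-7 * (9*d^2) = 9*A^-3 + 18*A^-7 + 9*A^-11
  A^-9 * (d^3) = -A^-3 - 3*A^-7 - 3*A^-11 - A^-15
Summing the groups: <K> = A^13 - 2*A^9 + 2*A^5 - 2*A + 2*A^-3 - 2*A^-7 + A^-11 - A^-15
Normalise by the writhe: (-A^3)^(-w) = (-A^3)^(5) = -A^15, so f(A) = -A^15 * <K> = -A^28 + 2*A^24 - 2*A^20 + 2*A^16 - 2*A^12 + 2*A^8 - A^4 + 1.
Substitute A = t^(-1/4), i.e. A^e → t^(-e/4): V(t) = 1 - t^-1 + 2*t^-2 - 2*t^-3 + 2*t^-4 - 2*t^-5 + 2*t^-6 - t^-7

Answer: 1 - t^-1 + 2*t^-2 - 2*t^-3 + 2*t^-4 - 2*t^-5 + 2*t^-6 - t^-7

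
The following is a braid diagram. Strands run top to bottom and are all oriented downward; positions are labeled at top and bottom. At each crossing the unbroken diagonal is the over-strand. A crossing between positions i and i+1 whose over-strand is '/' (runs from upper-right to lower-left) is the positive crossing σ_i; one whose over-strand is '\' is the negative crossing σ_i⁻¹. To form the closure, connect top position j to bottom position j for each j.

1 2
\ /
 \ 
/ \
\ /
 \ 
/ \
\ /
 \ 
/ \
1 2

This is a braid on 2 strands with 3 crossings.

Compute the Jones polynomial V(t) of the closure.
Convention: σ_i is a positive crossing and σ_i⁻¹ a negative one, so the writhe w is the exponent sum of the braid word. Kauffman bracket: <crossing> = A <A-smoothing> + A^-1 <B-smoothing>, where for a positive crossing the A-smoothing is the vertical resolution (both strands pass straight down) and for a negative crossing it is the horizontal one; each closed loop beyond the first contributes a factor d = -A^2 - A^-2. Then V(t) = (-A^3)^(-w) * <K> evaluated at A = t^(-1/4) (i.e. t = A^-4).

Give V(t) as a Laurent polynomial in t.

t^-1 + t^-3 - t^-4

Derivation:
Reading the diagram top to bottom ('/'-over between positions i,i+1 = s_i, '\'-over = s_i^-1): braid word = s1^-1 s1^-1 s1^-1.
Braid: s1^-1 s1^-1 s1^-1 on 2 strands, 3 crossings.
Writhe w = (#positive) - (#negative) = 0 - 3 = -3.
Computing the Kauffman bracket via state sum. There are 2^3 = 8 states.
Smooth each crossing (0=||, 1=⌣⌢); contribution A^(Σ sign_k(1-2s_k)) * d^(L-1).
  state 000: A-exp=-3, loops=2, term = A^-3 * d^1
  state 001: A-exp=-1, loops=1, term = A^-1 * d^0
  state 010: A-exp=-1, loops=1, term = A^-1 * d^0
  state 011: A-exp=+1, loops=2, term = A^1 * d^1
  state 100: A-exp=-1, loops=1, term = A^-1 * d^0
  state 101: A-exp=+1, loops=2, term = A^1 * d^1
  state 110: A-exp=+1, loops=2, term = A^1 * d^1
  state 111: A-exp=+3, loops=3, term = A^3 * d^2
Collect the terms by A-exponent (count of states per loop number):
Powers of d = -A^2 - A^-2: d^2 = A^4 + 2 + A^-4.
  A^3 * (d^2) = A^7 + 2*A^3 + A^-1
  A^1 * (3*d) = -3*A^3 - 3*A^-1
  A^-1 * (3) = 3*A^-1
  A^-3 * (d) = -A^-1 - A^-5
Summing the groups: <K> = A^7 - A^3 - A^-5
Normalise by the writhe: (-A^3)^(-w) = (-A^3)^(3) = -A^9, so f(A) = -A^9 * <K> = -A^16 + A^12 + A^4.
Substitute A = t^(-1/4), i.e. A^e → t^(-e/4): V(t) = t^-1 + t^-3 - t^-4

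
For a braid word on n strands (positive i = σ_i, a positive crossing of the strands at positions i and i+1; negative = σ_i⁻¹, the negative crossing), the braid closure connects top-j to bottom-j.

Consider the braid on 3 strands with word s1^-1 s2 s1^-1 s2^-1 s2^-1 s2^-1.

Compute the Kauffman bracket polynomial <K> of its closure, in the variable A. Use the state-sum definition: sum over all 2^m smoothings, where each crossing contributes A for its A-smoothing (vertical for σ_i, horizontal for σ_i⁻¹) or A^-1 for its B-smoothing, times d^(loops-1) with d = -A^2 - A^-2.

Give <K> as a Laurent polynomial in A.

-A^12 + A^8 - A^4 + 2 - A^-4 + A^-8

Derivation:
Braid: s1^-1 s2 s1^-1 s2^-1 s2^-1 s2^-1 on 3 strands, 6 crossings.
Writhe w = (#positive) - (#negative) = 1 - 5 = -4.
Computing the Kauffman bracket via state sum. There are 2^6 = 64 states.
For each crossing: s=0 is the vertical smoothing, s=1 horizontal. Crossing k contributes A^(sign_k * (1 - 2*s_k)); loop factor d = -A^2 - A^-2.
Tabulate the states by total A-exponent and number of loops L (A-exp: L × count):
  A^6: L=4 ×1
  A^4: L=3 ×6
  A^2: L=2 ×12, L=4 ×3
  A^0: L=1 ×9, L=3 ×10, L=5 ×1
  A^-2: L=2 ×12, L=4 ×3
  A^-4: L=1 ×2, L=3 ×4
  A^-6: L=2 ×1
Each group contributes A^e * Σ count * d^(L-1):
Powers of d = -A^2 - A^-2: d^2 = A^4 + 2 + A^-4; d^3 = -A^6 - 3*A^2 - 3*A^-2 - A^-6; d^4 = A^8 + 4*A^4 + 6 + 4*A^-4 + A^-8.
  A^6 * (d^3) = -A^12 - 3*A^8 - 3*A^4 - 1
  A^4 * (6*d^2) = 6*A^8 + 12*A^4 + 6
  A^2 * (12*d + 3*d^3) = -3*A^8 - 21*A^4 - 21 - 3*A^-4
  A^0 * (9 + 10*d^2 + d^4) = A^8 + 14*A^4 + 35 + 14*A^-4 + A^-8
  A^-2 * (12*d + 3*d^3) = -3*A^4 - 21 - 21*A^-4 - 3*A^-8
  A^-4 * (2 + 4*d^2) = 4 + 10*A^-4 + 4*A^-8
  A^-6 * (d) = -A^-4 - A^-8
Summing the groups: <K> = -A^12 + A^8 - A^4 + 2 - A^-4 + A^-8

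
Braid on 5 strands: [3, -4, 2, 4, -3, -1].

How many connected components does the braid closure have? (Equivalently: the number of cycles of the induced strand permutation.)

3

Derivation:
Track the strand permutation on 5 strands, starting from identity.
  step 1: s3 swaps positions 3,4 -> [1 2 4 3 5]
  step 2: s4^-1 swaps positions 4,5 -> [1 2 4 5 3]
  step 3: s2 swaps positions 2,3 -> [1 4 2 5 3]
  step 4: s4 swaps positions 4,5 -> [1 4 2 3 5]
  step 5: s3^-1 swaps positions 3,4 -> [1 4 3 2 5]
  step 6: s1^-1 swaps positions 1,2 -> [4 1 3 2 5]
Final permutation (position -> original strand): [4 1 3 2 5]
Closure components = cycle count of this permutation = 3.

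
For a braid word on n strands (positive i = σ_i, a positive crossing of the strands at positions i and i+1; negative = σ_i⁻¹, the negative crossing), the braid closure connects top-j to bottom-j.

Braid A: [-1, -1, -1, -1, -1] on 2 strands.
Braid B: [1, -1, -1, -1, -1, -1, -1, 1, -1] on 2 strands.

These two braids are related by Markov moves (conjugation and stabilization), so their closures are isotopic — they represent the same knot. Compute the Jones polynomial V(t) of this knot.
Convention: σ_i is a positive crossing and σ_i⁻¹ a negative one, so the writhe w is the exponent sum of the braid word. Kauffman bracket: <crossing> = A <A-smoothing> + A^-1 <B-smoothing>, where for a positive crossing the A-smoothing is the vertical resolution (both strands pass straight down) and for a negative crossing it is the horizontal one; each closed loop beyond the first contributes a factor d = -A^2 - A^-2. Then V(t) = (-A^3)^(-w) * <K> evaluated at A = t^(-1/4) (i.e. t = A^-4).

Markov-equivalent braids have isotopic closures, hence identical knot invariants. Strip the Markov moves from each word to reach a common short braid β, then compute V(t) once on β.
Braid A: s1^-1 s1^-1 s1^-1 s1^-1 s1^-1 on 2 strands has no conjugating prefix/suffix or stabilization to strip; take β = s1^-1 s1^-1 s1^-1 s1^-1 s1^-1.
Braid B: s1 s1^-1 s1^-1 s1^-1 s1^-1 s1^-1 s1^-1 s1 s1^-1 on 2 strands reduces by inverse Markov moves (closure unchanged at each step):
  Deconjugate: the word is γ·β·γ⁻¹ with γ = s1 s1^-1 (prefix) and γ⁻¹ = s1 s1^-1 (suffix); strip both.
Reduced to β = s1^-1 s1^-1 s1^-1 s1^-1 s1^-1 on 2 strands, 5 crossings.
Both give the same β = s1^-1 s1^-1 s1^-1 s1^-1 s1^-1 on 2 strands, so one state sum suffices:
Braid: s1^-1 s1^-1 s1^-1 s1^-1 s1^-1 on 2 strands, 5 crossings.
Writhe w = (#positive) - (#negative) = 0 - 5 = -5.
Computing the Kauffman bracket via state sum. There are 2^5 = 32 states.
Each crossing splits two ways (0=vertical, 1=horizontal). The state's weight is A^(#A-smoothings - #B-smoothings) * d^(loops - 1).
  state 00000: A-exp=-5, loops=2, term = A^-5 * d^1
  state 00001: A-exp=-3, loops=1, term = A^-3 * d^0
  state 00010: A-exp=-3, loops=1, term = A^-3 * d^0
  state 00011: A-exp=-1, loops=2, term = A^-1 * d^1
  state 00100: A-exp=-3, loops=1, term = A^-3 * d^0
  state 00101: A-exp=-1, loops=2, term = A^-1 * d^1
  state 00110: A-exp=-1, loops=2, term = A^-1 * d^1
  state 00111: A-exp=+1, loops=3, term = A^1 * d^2
  state 01000: A-exp=-3, loops=1, term = A^-3 * d^0
  state 01001: A-exp=-1, loops=2, term = A^-1 * d^1
  state 01010: A-exp=-1, loops=2, term = A^-1 * d^1
  state 01011: A-exp=+1, loops=3, term = A^1 * d^2
  state 01100: A-exp=-1, loops=2, term = A^-1 * d^1
  state 01101: A-exp=+1, loops=3, term = A^1 * d^2
  state 01110: A-exp=+1, loops=3, term = A^1 * d^2
  state 01111: A-exp=+3, loops=4, term = A^3 * d^3
  state 10000: A-exp=-3, loops=1, term = A^-3 * d^0
  state 10001: A-exp=-1, loops=2, term = A^-1 * d^1
  state 10010: A-exp=-1, loops=2, term = A^-1 * d^1
  state 10011: A-exp=+1, loops=3, term = A^1 * d^2
  state 10100: A-exp=-1, loops=2, term = A^-1 * d^1
  state 10101: A-exp=+1, loops=3, term = A^1 * d^2
  state 10110: A-exp=+1, loops=3, term = A^1 * d^2
  state 10111: A-exp=+3, loops=4, term = A^3 * d^3
  state 11000: A-exp=-1, loops=2, term = A^-1 * d^1
  state 11001: A-exp=+1, loops=3, term = A^1 * d^2
  state 11010: A-exp=+1, loops=3, term = A^1 * d^2
  state 11011: A-exp=+3, loops=4, term = A^3 * d^3
  state 11100: A-exp=+1, loops=3, term = A^1 * d^2
  state 11101: A-exp=+3, loops=4, term = A^3 * d^3
  state 11110: A-exp=+3, loops=4, term = A^3 * d^3
  state 11111: A-exp=+5, loops=5, term = A^5 * d^4
Collect the terms by A-exponent (count of states per loop number):
Powers of d = -A^2 - A^-2: d^2 = A^4 + 2 + A^-4; d^3 = -A^6 - 3*A^2 - 3*A^-2 - A^-6; d^4 = A^8 + 4*A^4 + 6 + 4*A^-4 + A^-8.
  A^5 * (d^4) = A^13 + 4*A^9 + 6*A^5 + 4*A + A^-3
  A^3 * (5*d^3) = -5*A^9 - 15*A^5 - 15*A - 5*A^-3
  A^1 * (10*d^2) = 10*A^5 + 20*A + 10*A^-3
  A^-1 * (10*d) = -10*A - 10*A^-3
  A^-3 * (5) = 5*A^-3
  A^-5 * (d) = -A^-3 - A^-7
Summing the groups: <K> = A^13 - A^9 + A^5 - A - A^-7
Normalise by the writhe: (-A^3)^(-w) = (-A^3)^(5) = -A^15, so f(A) = -A^15 * <K> = -A^28 + A^24 - A^20 + A^16 + A^8.
Substitute A = t^(-1/4), i.e. A^e → t^(-e/4): V(t) = t^-2 + t^-4 - t^-5 + t^-6 - t^-7

Answer: t^-2 + t^-4 - t^-5 + t^-6 - t^-7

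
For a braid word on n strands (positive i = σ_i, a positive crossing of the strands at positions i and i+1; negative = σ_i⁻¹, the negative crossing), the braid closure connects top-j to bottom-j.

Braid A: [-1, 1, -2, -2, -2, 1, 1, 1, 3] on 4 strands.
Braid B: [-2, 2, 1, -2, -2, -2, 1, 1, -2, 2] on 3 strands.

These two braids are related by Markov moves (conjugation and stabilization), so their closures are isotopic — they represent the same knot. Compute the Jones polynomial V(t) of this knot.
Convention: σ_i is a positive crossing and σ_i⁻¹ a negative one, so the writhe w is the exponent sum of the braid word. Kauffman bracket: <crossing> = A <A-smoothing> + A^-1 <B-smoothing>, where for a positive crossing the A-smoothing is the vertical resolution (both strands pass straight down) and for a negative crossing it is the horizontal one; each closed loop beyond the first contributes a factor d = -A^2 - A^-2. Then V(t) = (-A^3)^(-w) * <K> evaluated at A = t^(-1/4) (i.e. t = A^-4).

Markov-equivalent braids have isotopic closures, hence identical knot invariants. Strip the Markov moves from each word to reach a common short braid β, then compute V(t) once on β.
Braid A: s1^-1 s1 s2^-1 s2^-1 s2^-1 s1 s1 s1 s3 on 4 strands reduces by inverse Markov moves (closure unchanged at each step):
  Destabilize: the word has the form β·s3 where s3 occurs only as the final letter (β ∈ B_3); drop it and the last strand → 3 strands.
  Deconjugate: the word is γ·β·γ⁻¹ with γ = s1^-1 (prefix) and γ⁻¹ = s1 (suffix); strip both.
Reduced to β = s1 s2^-1 s2^-1 s2^-1 s1 s1 on 3 strands, 6 crossings.
Braid B: s2^-1 s2 s1 s2^-1 s2^-1 s2^-1 s1 s1 s2^-1 s2 on 3 strands reduces by inverse Markov moves (closure unchanged at each step):
  Deconjugate: the word is γ·β·γ⁻¹ with γ = s2^-1 s2 (prefix) and γ⁻¹ = s2^-1 s2 (suffix); strip both.
Reduced to β = s1 s2^-1 s2^-1 s2^-1 s1 s1 on 3 strands, 6 crossings.
Both give the same β = s1 s2^-1 s2^-1 s2^-1 s1 s1 on 3 strands, so one state sum suffices:
Braid: s1 s2^-1 s2^-1 s2^-1 s1 s1 on 3 strands, 6 crossings.
Writhe w = (#positive) - (#negative) = 3 - 3 = 0.
Computing the Kauffman bracket via state sum. There are 2^6 = 64 states.
For each crossing: s=0 is the vertical smoothing, s=1 horizontal. Crossing k contributes A^(sign_k * (1 - 2*s_k)); loop factor d = -A^2 - A^-2.
Tabulate the states by total A-exponent and number of loops L (A-exp: L × count):
  A^6: L=4 ×1
  A^4: L=3 ×6
  A^2: L=2 ×12, L=4 ×3
  A^0: L=1 ×9, L=3 ×10, L=5 ×1
  A^-2: L=2 ×12, L=4 ×3
  A^-4: L=3 ×6
  A^-6: L=4 ×1
Each group contributes A^e * Σ count * d^(L-1):
Powers of d = -A^2 - A^-2: d^2 = A^4 + 2 + A^-4; d^3 = -A^6 - 3*A^2 - 3*A^-2 - A^-6; d^4 = A^8 + 4*A^4 + 6 + 4*A^-4 + A^-8.
  A^6 * (d^3) = -A^12 - 3*A^8 - 3*A^4 - 1
  A^4 * (6*d^2) = 6*A^8 + 12*A^4 + 6
  A^2 * (12*d + 3*d^3) = -3*A^8 - 21*A^4 - 21 - 3*A^-4
  A^0 * (9 + 10*d^2 + d^4) = A^8 + 14*A^4 + 35 + 14*A^-4 + A^-8
  A^-2 * (12*d + 3*d^3) = -3*A^4 - 21 - 21*A^-4 - 3*A^-8
  A^-4 * (6*d^2) = 6 + 12*A^-4 + 6*A^-8
  A^-6 * (d^3) = -1 - 3*A^-4 - 3*A^-8 - A^-12
Summing the groups: <K> = -A^12 + A^8 - A^4 + 3 - A^-4 + A^-8 - A^-12
Normalise by the writhe: (-A^3)^(-w) = (-A^3)^(0) = 1, so f(A) = 1 * <K> = -A^12 + A^8 - A^4 + 3 - A^-4 + A^-8 - A^-12.
Substitute A = t^(-1/4), i.e. A^e → t^(-e/4): V(t) = -t^3 + t^2 - t + 3 - t^-1 + t^-2 - t^-3

Answer: -t^3 + t^2 - t + 3 - t^-1 + t^-2 - t^-3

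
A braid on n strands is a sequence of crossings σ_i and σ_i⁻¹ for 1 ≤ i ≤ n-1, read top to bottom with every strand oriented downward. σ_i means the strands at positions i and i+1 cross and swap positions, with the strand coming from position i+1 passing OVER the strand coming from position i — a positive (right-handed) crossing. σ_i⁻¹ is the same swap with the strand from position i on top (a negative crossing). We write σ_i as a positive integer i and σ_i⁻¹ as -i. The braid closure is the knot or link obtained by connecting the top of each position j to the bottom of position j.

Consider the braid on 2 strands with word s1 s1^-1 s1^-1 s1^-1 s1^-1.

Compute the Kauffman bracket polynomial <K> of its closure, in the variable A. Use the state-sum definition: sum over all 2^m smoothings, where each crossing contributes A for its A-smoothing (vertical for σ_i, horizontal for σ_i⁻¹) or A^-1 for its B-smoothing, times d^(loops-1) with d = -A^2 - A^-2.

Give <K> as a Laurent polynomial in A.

First cancel adjacent σ_i σ_i⁻¹ pairs (Reidemeister II — same braid, same closure): s1 s1^-1 s1^-1 s1^-1 s1^-1 → s1^-1 s1^-1 s1^-1.
Braid: s1^-1 s1^-1 s1^-1 on 2 strands, 3 crossings.
Writhe w = (#positive) - (#negative) = 0 - 3 = -3.
State-sum expansion of <K>. There are 2^3 = 8 states.
Each crossing splits two ways (0=vertical, 1=horizontal). The state's weight is A^(#A-smoothings - #B-smoothings) * d^(loops - 1).
  state 000: A-exp=-3, loops=2, term = A^-3 * d^1
  state 001: A-exp=-1, loops=1, term = A^-1 * d^0
  state 010: A-exp=-1, loops=1, term = A^-1 * d^0
  state 011: A-exp=+1, loops=2, term = A^1 * d^1
  state 100: A-exp=-1, loops=1, term = A^-1 * d^0
  state 101: A-exp=+1, loops=2, term = A^1 * d^1
  state 110: A-exp=+1, loops=2, term = A^1 * d^1
  state 111: A-exp=+3, loops=3, term = A^3 * d^2
Collect the terms by A-exponent (count of states per loop number):
Powers of d = -A^2 - A^-2: d^2 = A^4 + 2 + A^-4.
  A^3 * (d^2) = A^7 + 2*A^3 + A^-1
  A^1 * (3*d) = -3*A^3 - 3*A^-1
  A^-1 * (3) = 3*A^-1
  A^-3 * (d) = -A^-1 - A^-5
Summing the groups: <K> = A^7 - A^3 - A^-5

Answer: A^7 - A^3 - A^-5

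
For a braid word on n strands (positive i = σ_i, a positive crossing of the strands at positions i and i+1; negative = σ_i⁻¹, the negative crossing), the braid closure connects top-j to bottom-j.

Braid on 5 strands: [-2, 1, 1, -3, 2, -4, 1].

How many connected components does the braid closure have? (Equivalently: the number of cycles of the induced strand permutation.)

2

Derivation:
Track the strand permutation on 5 strands, starting from identity.
  step 1: s2^-1 swaps positions 2,3 -> [1 3 2 4 5]
  step 2: s1 swaps positions 1,2 -> [3 1 2 4 5]
  step 3: s1 swaps positions 1,2 -> [1 3 2 4 5]
  step 4: s3^-1 swaps positions 3,4 -> [1 3 4 2 5]
  step 5: s2 swaps positions 2,3 -> [1 4 3 2 5]
  step 6: s4^-1 swaps positions 4,5 -> [1 4 3 5 2]
  step 7: s1 swaps positions 1,2 -> [4 1 3 5 2]
Final permutation (position -> original strand): [4 1 3 5 2]
Closure components = cycle count of this permutation = 2.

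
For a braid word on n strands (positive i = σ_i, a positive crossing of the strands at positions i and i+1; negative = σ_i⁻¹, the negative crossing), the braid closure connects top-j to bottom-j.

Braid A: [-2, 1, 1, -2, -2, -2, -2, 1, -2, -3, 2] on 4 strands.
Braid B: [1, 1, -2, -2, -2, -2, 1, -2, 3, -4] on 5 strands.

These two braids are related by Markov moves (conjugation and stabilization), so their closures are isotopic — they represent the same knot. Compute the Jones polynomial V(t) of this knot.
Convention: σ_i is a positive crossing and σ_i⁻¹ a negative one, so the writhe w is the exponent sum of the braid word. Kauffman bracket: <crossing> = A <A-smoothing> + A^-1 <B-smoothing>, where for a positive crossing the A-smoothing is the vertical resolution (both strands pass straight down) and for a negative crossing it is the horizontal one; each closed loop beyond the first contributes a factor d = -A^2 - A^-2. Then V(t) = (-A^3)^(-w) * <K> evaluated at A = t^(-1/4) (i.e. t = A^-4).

Markov-equivalent braids have isotopic closures, hence identical knot invariants. Strip the Markov moves from each word to reach a common short braid β, then compute V(t) once on β.
Braid A: s2^-1 s1 s1 s2^-1 s2^-1 s2^-1 s2^-1 s1 s2^-1 s3^-1 s2 on 4 strands reduces by inverse Markov moves (closure unchanged at each step):
  Deconjugate: the word is γ·β·γ⁻¹ with γ = s2^-1 (prefix) and γ⁻¹ = s2 (suffix); strip both.
  Destabilize: the word has the form β·s3^-1 where s3^-1 occurs only as the final letter (β ∈ B_3); drop it and the last strand → 3 strands.
Reduced to β = s1 s1 s2^-1 s2^-1 s2^-1 s2^-1 s1 s2^-1 on 3 strands, 8 crossings.
Braid B: s1 s1 s2^-1 s2^-1 s2^-1 s2^-1 s1 s2^-1 s3 s4^-1 on 5 strands reduces by inverse Markov moves (closure unchanged at each step):
  Destabilize: the word has the form β·s4^-1 where s4^-1 occurs only as the final letter (β ∈ B_4); drop it and the last strand → 4 strands.
  Destabilize: the word has the form β·s3 where s3 occurs only as the final letter (β ∈ B_3); drop it and the last strand → 3 strands.
Reduced to β = s1 s1 s2^-1 s2^-1 s2^-1 s2^-1 s1 s2^-1 on 3 strands, 8 crossings.
Both give the same β = s1 s1 s2^-1 s2^-1 s2^-1 s2^-1 s1 s2^-1 on 3 strands, so one state sum suffices:
Braid: s1 s1 s2^-1 s2^-1 s2^-1 s2^-1 s1 s2^-1 on 3 strands, 8 crossings.
Writhe w = (#positive) - (#negative) = 3 - 5 = -2.
Computing the Kauffman bracket via state sum. There are 2^8 = 256 states.
Smooth each crossing (0=||, 1=⌣⌢); contribution A^(Σ sign_k(1-2s_k)) * d^(L-1).
Tabulate the states by total A-exponent and number of loops L (A-exp: L × count):
  A^8: L=6 ×1
  A^6: L=5 ×8
  A^4: L=4 ×27, L=6 ×1
  A^2: L=3 ×48, L=5 ×8
  A^0: L=2 ×47, L=4 ×22, L=6 ×1
  A^-2: L=1 ×23, L=3 ×29, L=5 ×4
  A^-4: L=2 ×22, L=4 ×6
  A^-6: L=3 ×8
  A^-8: L=4 ×1
Each group contributes A^e * Σ count * d^(L-1):
Powers of d = -A^2 - A^-2: d^2 = A^4 + 2 + A^-4; d^3 = -A^6 - 3*A^2 - 3*A^-2 - A^-6; d^4 = A^8 + 4*A^4 + 6 + 4*A^-4 + A^-8; d^5 = -A^10 - 5*A^6 - 10*A^2 - 10*A^-2 - 5*A^-6 - A^-10.
  A^8 * (d^5) = -A^18 - 5*A^14 - 10*A^10 - 10*A^6 - 5*A^2 - A^-2
  A^6 * (8*d^4) = 8*A^14 + 32*A^10 + 48*A^6 + 32*A^2 + 8*A^-2
  A^4 * (27*d^3 + d^5) = -A^14 - 32*A^10 - 91*A^6 - 91*A^2 - 32*A^-2 - A^-6
  A^2 * (48*d^2 + 8*d^4) = 8*A^10 + 80*A^6 + 144*A^2 + 80*A^-2 + 8*A^-6
  A^0 * (47*d + 22*d^3 + d^5) = -A^10 - 27*A^6 - 123*A^2 - 123*A^-2 - 27*A^-6 - A^-10
  A^-2 * (23 + 29*d^2 + 4*d^4) = 4*A^6 + 45*A^2 + 105*A^-2 + 45*A^-6 + 4*A^-10
  A^-4 * (22*d + 6*d^3) = -6*A^2 - 40*A^-2 - 40*A^-6 - 6*A^-10
  A^-6 * (8*d^2) = 8*A^-2 + 16*A^-6 + 8*A^-10
  A^-8 * (d^3) = -A^-2 - 3*A^-6 - 3*A^-10 - A^-14
Summing the groups: <K> = -A^18 + 2*A^14 - 3*A^10 + 4*A^6 - 4*A^2 + 4*A^-2 - 2*A^-6 + 2*A^-10 - A^-14
Normalise by the writhe: (-A^3)^(-w) = (-A^3)^(2) = A^6, so f(A) = A^6 * <K> = -A^24 + 2*A^20 - 3*A^16 + 4*A^12 - 4*A^8 + 4*A^4 - 2 + 2*A^-4 - A^-8.
Substitute A = t^(-1/4), i.e. A^e → t^(-e/4): V(t) = -t^2 + 2*t - 2 + 4*t^-1 - 4*t^-2 + 4*t^-3 - 3*t^-4 + 2*t^-5 - t^-6

Answer: -t^2 + 2*t - 2 + 4*t^-1 - 4*t^-2 + 4*t^-3 - 3*t^-4 + 2*t^-5 - t^-6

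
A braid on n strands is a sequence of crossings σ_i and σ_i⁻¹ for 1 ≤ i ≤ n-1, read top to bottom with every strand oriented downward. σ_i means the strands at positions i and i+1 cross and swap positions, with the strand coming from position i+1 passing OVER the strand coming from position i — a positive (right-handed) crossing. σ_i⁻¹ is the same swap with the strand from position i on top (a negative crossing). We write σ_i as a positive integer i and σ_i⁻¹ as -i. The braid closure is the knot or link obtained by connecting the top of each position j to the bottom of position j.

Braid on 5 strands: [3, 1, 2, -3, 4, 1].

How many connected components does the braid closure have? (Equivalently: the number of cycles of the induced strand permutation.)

3

Derivation:
Track the strand permutation on 5 strands, starting from identity.
  step 1: s3 swaps positions 3,4 -> [1 2 4 3 5]
  step 2: s1 swaps positions 1,2 -> [2 1 4 3 5]
  step 3: s2 swaps positions 2,3 -> [2 4 1 3 5]
  step 4: s3^-1 swaps positions 3,4 -> [2 4 3 1 5]
  step 5: s4 swaps positions 4,5 -> [2 4 3 5 1]
  step 6: s1 swaps positions 1,2 -> [4 2 3 5 1]
Final permutation (position -> original strand): [4 2 3 5 1]
Closure components = cycle count of this permutation = 3.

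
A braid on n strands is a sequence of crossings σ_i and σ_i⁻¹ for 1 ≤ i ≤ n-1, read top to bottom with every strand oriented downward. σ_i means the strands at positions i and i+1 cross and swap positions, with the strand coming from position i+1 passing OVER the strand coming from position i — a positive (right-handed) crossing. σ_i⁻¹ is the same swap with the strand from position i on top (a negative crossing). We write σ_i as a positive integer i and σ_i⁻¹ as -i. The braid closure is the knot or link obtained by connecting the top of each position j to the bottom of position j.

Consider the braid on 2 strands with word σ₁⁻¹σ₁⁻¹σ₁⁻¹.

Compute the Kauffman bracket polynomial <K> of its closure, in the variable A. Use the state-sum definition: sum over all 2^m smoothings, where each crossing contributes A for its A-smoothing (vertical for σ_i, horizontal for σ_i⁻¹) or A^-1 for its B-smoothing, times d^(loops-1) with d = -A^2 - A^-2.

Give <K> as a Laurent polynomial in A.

Braid: s1^-1 s1^-1 s1^-1 on 2 strands, 3 crossings.
Writhe w = (#positive) - (#negative) = 0 - 3 = -3.
State-sum expansion of <K>. There are 2^3 = 8 states.
Smooth each crossing (0=||, 1=⌣⌢); contribution A^(Σ sign_k(1-2s_k)) * d^(L-1).
  state 000: A-exp=-3, loops=2, term = A^-3 * d^1
  state 001: A-exp=-1, loops=1, term = A^-1 * d^0
  state 010: A-exp=-1, loops=1, term = A^-1 * d^0
  state 011: A-exp=+1, loops=2, term = A^1 * d^1
  state 100: A-exp=-1, loops=1, term = A^-1 * d^0
  state 101: A-exp=+1, loops=2, term = A^1 * d^1
  state 110: A-exp=+1, loops=2, term = A^1 * d^1
  state 111: A-exp=+3, loops=3, term = A^3 * d^2
Collect the terms by A-exponent (count of states per loop number):
Powers of d = -A^2 - A^-2: d^2 = A^4 + 2 + A^-4.
  A^3 * (d^2) = A^7 + 2*A^3 + A^-1
  A^1 * (3*d) = -3*A^3 - 3*A^-1
  A^-1 * (3) = 3*A^-1
  A^-3 * (d) = -A^-1 - A^-5
Summing the groups: <K> = A^7 - A^3 - A^-5

Answer: A^7 - A^3 - A^-5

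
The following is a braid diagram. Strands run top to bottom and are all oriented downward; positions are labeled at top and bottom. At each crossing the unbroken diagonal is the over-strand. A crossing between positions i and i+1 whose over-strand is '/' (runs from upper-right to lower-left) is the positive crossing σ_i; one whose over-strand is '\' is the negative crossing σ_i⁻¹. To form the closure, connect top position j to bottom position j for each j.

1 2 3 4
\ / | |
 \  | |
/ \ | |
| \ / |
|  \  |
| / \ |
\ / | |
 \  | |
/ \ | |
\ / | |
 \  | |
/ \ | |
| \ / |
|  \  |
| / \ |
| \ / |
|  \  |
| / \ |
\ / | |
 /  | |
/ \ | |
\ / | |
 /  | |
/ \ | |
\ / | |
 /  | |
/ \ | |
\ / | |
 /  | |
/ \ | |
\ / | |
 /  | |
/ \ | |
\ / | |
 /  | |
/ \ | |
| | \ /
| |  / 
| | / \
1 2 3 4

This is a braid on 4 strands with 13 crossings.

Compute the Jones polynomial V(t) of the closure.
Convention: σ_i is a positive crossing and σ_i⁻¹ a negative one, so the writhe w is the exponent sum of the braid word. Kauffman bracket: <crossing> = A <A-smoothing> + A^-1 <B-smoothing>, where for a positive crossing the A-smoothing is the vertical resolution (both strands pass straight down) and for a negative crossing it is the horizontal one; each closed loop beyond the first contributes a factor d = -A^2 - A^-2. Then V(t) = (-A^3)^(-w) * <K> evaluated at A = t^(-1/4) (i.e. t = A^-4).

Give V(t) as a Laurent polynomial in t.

Reading the diagram top to bottom ('/'-over between positions i,i+1 = s_i, '\'-over = s_i^-1): braid word = s1^-1 s2^-1 s1^-1 s1^-1 s2^-1 s2^-1 s1 s1 s1 s1 s1 s1 s3.
The presented braid s1^-1 s2^-1 s1^-1 s1^-1 s2^-1 s2^-1 s1 s1 s1 s1 s1 s1 s3 on 4 strands reduces by inverse Markov moves (closure unchanged at each step):
  Destabilize: the word has the form β·s3 where s3 occurs only as the final letter (β ∈ B_3); drop it and the last strand → 3 strands.
  Deconjugate: the word is γ·β·γ⁻¹ with γ = s1^-1 (prefix) and γ⁻¹ = s1 (suffix); strip both.
Reduced to β = s2^-1 s1^-1 s1^-1 s2^-1 s2^-1 s1 s1 s1 s1 s1 on 3 strands, 10 crossings.
Compute on β:
Braid: s2^-1 s1^-1 s1^-1 s2^-1 s2^-1 s1 s1 s1 s1 s1 on 3 strands, 10 crossings.
Writhe w = (#positive) - (#negative) = 5 - 5 = 0.
Computing the Kauffman bracket via state sum. There are 2^10 = 1024 states.
Each crossing splits two ways (0=vertical, 1=horizontal). The state's weight is A^(#A-smoothings - #B-smoothings) * d^(loops - 1).
Tabulate the states by total A-exponent and number of loops L (A-exp: L × count):
  A^10: L=4 ×1
  A^8: L=3 ×10
  A^6: L=2 ×29, L=4 ×16
  A^4: L=1 ×26, L=3 ×74, L=5 ×20
  A^2: L=2 ×90, L=4 ×105, L=6 ×15
  A^0: L=1 ×15, L=3 ×141, L=5 ×90, L=7 ×6
  A^-2: L=2 ×35, L=4 ×130, L=6 ×44, L=8 ×1
  A^-4: L=3 ×40, L=5 ×69, L=7 ×11
  A^-6: L=4 ×25, L=6 ×19, L=8 ×1
  A^-8: L=5 ×8, L=7 ×2
  A^-10: L=6 ×1
Each group contributes A^e * Σ count * d^(L-1):
Powers of d = -A^2 - A^-2: d^2 = A^4 + 2 + A^-4; d^3 = -A^6 - 3*A^2 - 3*A^-2 - A^-6; d^4 = A^8 + 4*A^4 + 6 + 4*A^-4 + A^-8; d^5 = -A^10 - 5*A^6 - 10*A^2 - 10*A^-2 - 5*A^-6 - A^-10; d^6 = A^12 + 6*A^8 + 15*A^4 + 20 + 15*A^-4 + 6*A^-8 + A^-12; d^7 = -A^14 - 7*A^10 - 21*A^6 - 35*A^2 - 35*A^-2 - 21*A^-6 - 7*A^-10 - A^-14.
  A^10 * (d^3) = -A^16 - 3*A^12 - 3*A^8 - A^4
  A^8 * (10*d^2) = 10*A^12 + 20*A^8 + 10*A^4
  A^6 * (29*d + 16*d^3) = -16*A^12 - 77*A^8 - 77*A^4 - 16
  A^4 * (26 + 74*d^2 + 20*d^4) = 20*A^12 + 154*A^8 + 294*A^4 + 154 + 20*A^-4
  A^2 * (90*d + 105*d^3 + 15*d^5) = -15*A^12 - 180*A^8 - 555*A^4 - 555 - 180*A^-4 - 15*A^-8
  A^0 * (15 + 141*d^2 + 90*d^4 + 6*d^6) = 6*A^12 + 126*A^8 + 591*A^4 + 957 + 591*A^-4 + 126*A^-8 + 6*A^-12
  A^-2 * (35*d + 130*d^3 + 44*d^5 + d^7) = -A^12 - 51*A^8 - 371*A^4 - 900 - 900*A^-4 - 371*A^-8 - 51*A^-12 - A^-16
  A^-4 * (40*d^2 + 69*d^4 + 11*d^6) = 11*A^8 + 135*A^4 + 481 + 714*A^-4 + 481*A^-8 + 135*A^-12 + 11*A^-16
  A^-6 * (25*d^3 + 19*d^5 + d^7) = -A^8 - 26*A^4 - 141 - 300*A^-4 - 300*A^-8 - 141*A^-12 - 26*A^-16 - A^-20
  A^-8 * (8*d^4 + 2*d^6) = 2*A^4 + 20 + 62*A^-4 + 88*A^-8 + 62*A^-12 + 20*A^-16 + 2*A^-20
  A^-10 * (d^5) = -1 - 5*A^-4 - 10*A^-8 - 10*A^-12 - 5*A^-16 - A^-20
Summing the groups: <K> = -A^16 + A^12 - A^8 + 2*A^4 - 1 + 2*A^-4 - A^-8 + A^-12 - A^-16
Normalise by the writhe: (-A^3)^(-w) = (-A^3)^(0) = 1, so f(A) = 1 * <K> = -A^16 + A^12 - A^8 + 2*A^4 - 1 + 2*A^-4 - A^-8 + A^-12 - A^-16.
Substitute A = t^(-1/4), i.e. A^e → t^(-e/4): V(t) = -t^4 + t^3 - t^2 + 2*t - 1 + 2*t^-1 - t^-2 + t^-3 - t^-4

Answer: -t^4 + t^3 - t^2 + 2*t - 1 + 2*t^-1 - t^-2 + t^-3 - t^-4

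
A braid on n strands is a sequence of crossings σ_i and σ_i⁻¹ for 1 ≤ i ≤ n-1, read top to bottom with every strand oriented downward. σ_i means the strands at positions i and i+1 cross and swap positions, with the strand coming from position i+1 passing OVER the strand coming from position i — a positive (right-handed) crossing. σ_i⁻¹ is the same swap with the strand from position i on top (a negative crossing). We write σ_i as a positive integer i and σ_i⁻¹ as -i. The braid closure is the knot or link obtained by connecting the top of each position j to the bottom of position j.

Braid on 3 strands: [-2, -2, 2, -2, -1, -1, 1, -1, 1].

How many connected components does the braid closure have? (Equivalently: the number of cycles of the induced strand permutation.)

2

Derivation:
Track the strand permutation on 3 strands, starting from identity.
  step 1: s2^-1 swaps positions 2,3 -> [1 3 2]
  step 2: s2^-1 swaps positions 2,3 -> [1 2 3]
  step 3: s2 swaps positions 2,3 -> [1 3 2]
  step 4: s2^-1 swaps positions 2,3 -> [1 2 3]
  step 5: s1^-1 swaps positions 1,2 -> [2 1 3]
  step 6: s1^-1 swaps positions 1,2 -> [1 2 3]
  step 7: s1 swaps positions 1,2 -> [2 1 3]
  step 8: s1^-1 swaps positions 1,2 -> [1 2 3]
  step 9: s1 swaps positions 1,2 -> [2 1 3]
Final permutation (position -> original strand): [2 1 3]
Closure components = cycle count of this permutation = 2.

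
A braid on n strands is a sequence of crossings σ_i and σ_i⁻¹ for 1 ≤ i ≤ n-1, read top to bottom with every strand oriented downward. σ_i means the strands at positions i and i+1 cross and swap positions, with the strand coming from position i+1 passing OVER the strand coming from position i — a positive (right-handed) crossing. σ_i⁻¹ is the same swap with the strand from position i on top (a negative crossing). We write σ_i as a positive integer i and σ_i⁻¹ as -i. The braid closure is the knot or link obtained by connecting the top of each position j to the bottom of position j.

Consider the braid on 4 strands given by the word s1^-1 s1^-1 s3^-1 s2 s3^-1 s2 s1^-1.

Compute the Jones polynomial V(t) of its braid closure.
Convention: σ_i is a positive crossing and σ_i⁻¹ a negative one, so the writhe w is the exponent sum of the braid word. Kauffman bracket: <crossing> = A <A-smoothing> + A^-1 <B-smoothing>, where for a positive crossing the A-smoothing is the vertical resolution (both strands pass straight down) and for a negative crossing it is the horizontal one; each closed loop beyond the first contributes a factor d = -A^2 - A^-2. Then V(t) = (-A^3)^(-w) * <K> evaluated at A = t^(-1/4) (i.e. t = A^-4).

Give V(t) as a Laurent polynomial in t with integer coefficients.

t - 1 + 2*t^-1 - 3*t^-2 + 3*t^-3 - 2*t^-4 + 2*t^-5 - t^-6

Derivation:
Braid: s1^-1 s1^-1 s3^-1 s2 s3^-1 s2 s1^-1 on 4 strands, 7 crossings.
Writhe w = (#positive) - (#negative) = 2 - 5 = -3.
Enumerate smoothing states for the bracket polynomial. There are 2^7 = 128 states.
For each crossing: s=0 is the vertical smoothing, s=1 horizontal. Crossing k contributes A^(sign_k * (1 - 2*s_k)); loop factor d = -A^2 - A^-2.
Tabulate the states by total A-exponent and number of loops L (A-exp: L × count):
  A^7: L=5 ×1
  A^5: L=4 ×7
  A^3: L=3 ×20, L=5 ×1
  A^1: L=2 ×27, L=4 ×8
  A^-1: L=1 ×15, L=3 ×19, L=5 ×1
  A^-3: L=2 ×17, L=4 ×4
  A^-5: L=3 ×7
  A^-7: L=4 ×1
Each group contributes A^e * Σ count * d^(L-1):
Powers of d = -A^2 - A^-2: d^2 = A^4 + 2 + A^-4; d^3 = -A^6 - 3*A^2 - 3*A^-2 - A^-6; d^4 = A^8 + 4*A^4 + 6 + 4*A^-4 + A^-8.
  A^7 * (d^4) = A^15 + 4*A^11 + 6*A^7 + 4*A^3 + A^-1
  A^5 * (7*d^3) = -7*A^11 - 21*A^7 - 21*A^3 - 7*A^-1
  A^3 * (20*d^2 + d^4) = A^11 + 24*A^7 + 46*A^3 + 24*A^-1 + A^-5
  A^1 * (27*d + 8*d^3) = -8*A^7 - 51*A^3 - 51*A^-1 - 8*A^-5
  A^-1 * (15 + 19*d^2 + d^4) = A^7 + 23*A^3 + 59*A^-1 + 23*A^-5 + A^-9
  A^-3 * (17*d + 4*d^3) = -4*A^3 - 29*A^-1 - 29*A^-5 - 4*A^-9
  A^-5 * (7*d^2) = 7*A^-1 + 14*A^-5 + 7*A^-9
  A^-7 * (d^3) = -A^-1 - 3*A^-5 - 3*A^-9 - A^-13
Summing the groups: <K> = A^15 - 2*A^11 + 2*A^7 - 3*A^3 + 3*A^-1 - 2*A^-5 + A^-9 - A^-13
Normalise by the writhe: (-A^3)^(-w) = (-A^3)^(3) = -A^9, so f(A) = -A^9 * <K> = -A^24 + 2*A^20 - 2*A^16 + 3*A^12 - 3*A^8 + 2*A^4 - 1 + A^-4.
Substitute A = t^(-1/4), i.e. A^e → t^(-e/4): V(t) = t - 1 + 2*t^-1 - 3*t^-2 + 3*t^-3 - 2*t^-4 + 2*t^-5 - t^-6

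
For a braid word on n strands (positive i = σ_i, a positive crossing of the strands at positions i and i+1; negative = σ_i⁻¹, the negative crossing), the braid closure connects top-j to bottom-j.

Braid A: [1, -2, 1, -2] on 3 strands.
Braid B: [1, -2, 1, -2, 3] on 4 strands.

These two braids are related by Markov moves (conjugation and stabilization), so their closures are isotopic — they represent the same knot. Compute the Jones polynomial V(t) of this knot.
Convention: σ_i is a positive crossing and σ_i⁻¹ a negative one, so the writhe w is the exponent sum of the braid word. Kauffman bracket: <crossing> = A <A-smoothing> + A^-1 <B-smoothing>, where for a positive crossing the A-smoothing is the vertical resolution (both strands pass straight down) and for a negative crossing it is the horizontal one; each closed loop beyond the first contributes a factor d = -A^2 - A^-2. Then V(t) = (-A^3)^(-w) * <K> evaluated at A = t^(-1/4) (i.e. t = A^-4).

t^2 - t + 1 - t^-1 + t^-2

Derivation:
Markov-equivalent braids have isotopic closures, hence identical knot invariants. Strip the Markov moves from each word to reach a common short braid β, then compute V(t) once on β.
Braid A: s1 s2^-1 s1 s2^-1 on 3 strands has no conjugating prefix/suffix or stabilization to strip; take β = s1 s2^-1 s1 s2^-1.
Braid B: s1 s2^-1 s1 s2^-1 s3 on 4 strands reduces by inverse Markov moves (closure unchanged at each step):
  Destabilize: the word has the form β·s3 where s3 occurs only as the final letter (β ∈ B_3); drop it and the last strand → 3 strands.
Reduced to β = s1 s2^-1 s1 s2^-1 on 3 strands, 4 crossings.
Both give the same β = s1 s2^-1 s1 s2^-1 on 3 strands, so one state sum suffices:
Braid: s1 s2^-1 s1 s2^-1 on 3 strands, 4 crossings.
Writhe w = (#positive) - (#negative) = 2 - 2 = 0.
State-sum expansion of <K>. There are 2^4 = 16 states.
Each crossing splits two ways (0=vertical, 1=horizontal). The state's weight is A^(#A-smoothings - #B-smoothings) * d^(loops - 1).
  state 0000: A-exp=+0, loops=3, term = A^0 * d^2
  state 0001: A-exp=+2, loops=2, term = A^2 * d^1
  state 0010: A-exp=-2, loops=2, term = A^-2 * d^1
  state 0011: A-exp=+0, loops=1, term = A^0 * d^0
  state 0100: A-exp=+2, loops=2, term = A^2 * d^1
  state 0101: A-exp=+4, loops=3, term = A^4 * d^2
  state 0110: A-exp=+0, loops=1, term = A^0 * d^0
  state 0111: A-exp=+2, loops=2, term = A^2 * d^1
  state 1000: A-exp=-2, loops=2, term = A^-2 * d^1
  state 1001: A-exp=+0, loops=1, term = A^0 * d^0
  state 1010: A-exp=-4, loops=3, term = A^-4 * d^2
  state 1011: A-exp=-2, loops=2, term = A^-2 * d^1
  state 1100: A-exp=+0, loops=1, term = A^0 * d^0
  state 1101: A-exp=+2, loops=2, term = A^2 * d^1
  state 1110: A-exp=-2, loops=2, term = A^-2 * d^1
  state 1111: A-exp=+0, loops=1, term = A^0 * d^0
Collect the terms by A-exponent (count of states per loop number):
Powers of d = -A^2 - A^-2: d^2 = A^4 + 2 + A^-4.
  A^4 * (d^2) = A^8 + 2*A^4 + 1
  A^2 * (4*d) = -4*A^4 - 4
  A^0 * (5 + d^2) = A^4 + 7 + A^-4
  A^-2 * (4*d) = -4 - 4*A^-4
  A^-4 * (d^2) = 1 + 2*A^-4 + A^-8
Summing the groups: <K> = A^8 - A^4 + 1 - A^-4 + A^-8
Normalise by the writhe: (-A^3)^(-w) = (-A^3)^(0) = 1, so f(A) = 1 * <K> = A^8 - A^4 + 1 - A^-4 + A^-8.
Substitute A = t^(-1/4), i.e. A^e → t^(-e/4): V(t) = t^2 - t + 1 - t^-1 + t^-2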